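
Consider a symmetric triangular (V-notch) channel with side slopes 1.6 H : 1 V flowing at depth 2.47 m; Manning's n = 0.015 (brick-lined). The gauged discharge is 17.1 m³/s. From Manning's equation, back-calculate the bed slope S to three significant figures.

A = z·y² = 1.6×2.47² = 9.761 m²
P = 2y√(1+z²) = 2×2.47×√(1+1.6²) = 9.321 m
R = A/P = 9.761/9.321 = 1.047 m
S = (Q·n / (1·A·R^(2/3)))² = (17.1×0.015 / (1×9.761×1.031))² = 0.0006492

0.000649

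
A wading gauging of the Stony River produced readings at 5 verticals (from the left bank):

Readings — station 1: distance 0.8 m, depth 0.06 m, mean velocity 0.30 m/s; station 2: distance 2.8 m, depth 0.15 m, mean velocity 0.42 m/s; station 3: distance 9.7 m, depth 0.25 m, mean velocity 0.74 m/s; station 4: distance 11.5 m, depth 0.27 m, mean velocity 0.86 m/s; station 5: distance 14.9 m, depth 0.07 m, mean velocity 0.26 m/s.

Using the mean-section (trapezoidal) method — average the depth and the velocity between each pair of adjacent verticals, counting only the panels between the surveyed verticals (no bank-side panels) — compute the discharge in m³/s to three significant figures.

Panel 1-2: Δb = 2 m, d̄ = (0.06+0.15)/2 = 0.105, v̄ = (0.30+0.42)/2 = 0.36 → q = 2×0.105×0.36 = 0.07560 m³/s
Panel 2-3: Δb = 6.9 m, d̄ = (0.15+0.25)/2 = 0.2, v̄ = (0.42+0.74)/2 = 0.58 → q = 6.9×0.2×0.58 = 0.8004 m³/s
Panel 3-4: Δb = 1.8 m, d̄ = (0.25+0.27)/2 = 0.26, v̄ = (0.74+0.86)/2 = 0.8 → q = 1.8×0.26×0.8 = 0.3744 m³/s
Panel 4-5: Δb = 3.4 m, d̄ = (0.27+0.07)/2 = 0.17, v̄ = (0.86+0.26)/2 = 0.56 → q = 3.4×0.17×0.56 = 0.3237 m³/s
Q = Σ q = 1.574 m³/s

1.57 m³/s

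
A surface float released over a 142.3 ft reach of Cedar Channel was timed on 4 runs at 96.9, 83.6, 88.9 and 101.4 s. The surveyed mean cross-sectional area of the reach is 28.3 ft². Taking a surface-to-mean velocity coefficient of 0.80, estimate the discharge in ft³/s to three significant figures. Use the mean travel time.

34.8 ft³/s

t̄ = (96.9 + 83.6 + 88.9 + 101.4) / 4 = 92.7 s
v_surface = L / t̄ = 142.3 / 92.7 = 1.535 ft/s
v_mean = 0.80 × 1.535 = 1.228 ft/s
Q = A × v_mean = 28.3 × 1.228 = 34.75 ft³/s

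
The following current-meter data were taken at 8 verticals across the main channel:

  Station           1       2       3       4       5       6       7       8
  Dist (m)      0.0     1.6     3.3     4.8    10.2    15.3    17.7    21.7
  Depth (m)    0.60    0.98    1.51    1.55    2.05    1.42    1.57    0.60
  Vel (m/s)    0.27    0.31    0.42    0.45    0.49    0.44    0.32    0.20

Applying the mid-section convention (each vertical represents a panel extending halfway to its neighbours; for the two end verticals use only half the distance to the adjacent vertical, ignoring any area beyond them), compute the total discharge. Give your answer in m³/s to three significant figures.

w_1 = (1.6 − 0.0)/2 = 0.8 m; q_1 = 0.27 × 0.60 × 0.8 = 0.1296 m³/s
w_2 = (3.3 − 0.0)/2 = 1.65 m; q_2 = 0.31 × 0.98 × 1.65 = 0.5013 m³/s
w_3 = (4.8 − 1.6)/2 = 1.6 m; q_3 = 0.42 × 1.51 × 1.6 = 1.015 m³/s
w_4 = (10.2 − 3.3)/2 = 3.45 m; q_4 = 0.45 × 1.55 × 3.45 = 2.406 m³/s
w_5 = (15.3 − 4.8)/2 = 5.25 m; q_5 = 0.49 × 2.05 × 5.25 = 5.274 m³/s
w_6 = (17.7 − 10.2)/2 = 3.75 m; q_6 = 0.44 × 1.42 × 3.75 = 2.343 m³/s
w_7 = (21.7 − 15.3)/2 = 3.2 m; q_7 = 0.32 × 1.57 × 3.2 = 1.608 m³/s
w_8 = (21.7 − 17.7)/2 = 2 m; q_8 = 0.20 × 0.60 × 2 = 0.2400 m³/s
Q = Σ qᵢ = 13.52 m³/s

13.5 m³/s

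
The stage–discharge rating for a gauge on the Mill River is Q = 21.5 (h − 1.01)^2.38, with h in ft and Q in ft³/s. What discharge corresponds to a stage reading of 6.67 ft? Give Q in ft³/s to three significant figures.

Q = 21.5 × (6.67 − 1.01)^2.38 = 21.5 × 5.66^2.38 = 1331 ft³/s

1330 ft³/s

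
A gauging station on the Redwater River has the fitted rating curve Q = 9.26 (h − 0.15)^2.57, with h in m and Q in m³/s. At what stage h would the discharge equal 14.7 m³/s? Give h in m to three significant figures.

h − h₀ = (Q/C)^(1/b) = (14.7/9.26)^(1/2.57) = 1.197 m
h = 0.15 + 1.197 = 1.347 m

1.35 m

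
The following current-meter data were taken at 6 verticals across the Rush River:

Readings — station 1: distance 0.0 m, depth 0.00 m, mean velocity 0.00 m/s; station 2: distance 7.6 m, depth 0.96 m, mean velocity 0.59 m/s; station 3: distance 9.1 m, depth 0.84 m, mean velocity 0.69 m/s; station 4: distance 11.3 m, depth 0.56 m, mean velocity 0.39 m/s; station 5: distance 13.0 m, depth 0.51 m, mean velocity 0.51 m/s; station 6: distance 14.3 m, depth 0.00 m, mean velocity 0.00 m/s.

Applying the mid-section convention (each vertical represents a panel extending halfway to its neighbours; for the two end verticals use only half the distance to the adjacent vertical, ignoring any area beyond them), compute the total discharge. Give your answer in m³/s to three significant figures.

w_2 = (9.1 − 0.0)/2 = 4.55 m; q_2 = 0.59 × 0.96 × 4.55 = 2.577 m³/s
w_3 = (11.3 − 7.6)/2 = 1.85 m; q_3 = 0.69 × 0.84 × 1.85 = 1.072 m³/s
w_4 = (13.0 − 9.1)/2 = 1.95 m; q_4 = 0.39 × 0.56 × 1.95 = 0.4259 m³/s
w_5 = (14.3 − 11.3)/2 = 1.5 m; q_5 = 0.51 × 0.51 × 1.5 = 0.3902 m³/s
Stations 1, 6 contribute zero (depth or velocity is 0).
Q = Σ qᵢ = 4.465 m³/s

4.47 m³/s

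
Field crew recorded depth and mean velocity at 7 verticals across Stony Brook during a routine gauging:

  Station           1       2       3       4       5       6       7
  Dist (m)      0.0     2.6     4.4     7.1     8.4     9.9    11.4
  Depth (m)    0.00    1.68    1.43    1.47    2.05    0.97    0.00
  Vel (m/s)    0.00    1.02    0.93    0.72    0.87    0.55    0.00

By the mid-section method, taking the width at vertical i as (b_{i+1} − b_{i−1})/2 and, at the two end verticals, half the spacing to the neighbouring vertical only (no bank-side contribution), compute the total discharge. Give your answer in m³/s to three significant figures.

12.2 m³/s

w_2 = (4.4 − 0.0)/2 = 2.2 m; q_2 = 1.02 × 1.68 × 2.2 = 3.770 m³/s
w_3 = (7.1 − 2.6)/2 = 2.25 m; q_3 = 0.93 × 1.43 × 2.25 = 2.992 m³/s
w_4 = (8.4 − 4.4)/2 = 2 m; q_4 = 0.72 × 1.47 × 2 = 2.117 m³/s
w_5 = (9.9 − 7.1)/2 = 1.4 m; q_5 = 0.87 × 2.05 × 1.4 = 2.497 m³/s
w_6 = (11.4 − 8.4)/2 = 1.5 m; q_6 = 0.55 × 0.97 × 1.5 = 0.8003 m³/s
Stations 1, 7 contribute zero (depth or velocity is 0).
Q = Σ qᵢ = 12.18 m³/s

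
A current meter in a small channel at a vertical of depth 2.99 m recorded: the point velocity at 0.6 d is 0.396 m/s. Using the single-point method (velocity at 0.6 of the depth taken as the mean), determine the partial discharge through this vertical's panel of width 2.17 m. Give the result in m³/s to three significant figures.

v̄ = v₀.₆ = 0.396 m/s
q = v̄ × d × w = 0.3960 × 2.99 × 2.17 = 2.569 m³/s

2.57 m³/s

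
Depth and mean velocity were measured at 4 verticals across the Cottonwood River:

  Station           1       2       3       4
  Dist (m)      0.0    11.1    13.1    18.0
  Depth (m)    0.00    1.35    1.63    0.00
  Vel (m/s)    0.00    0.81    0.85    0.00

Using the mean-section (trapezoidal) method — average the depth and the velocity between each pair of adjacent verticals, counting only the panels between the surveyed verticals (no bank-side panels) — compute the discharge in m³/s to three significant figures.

Panel 1-2: Δb = 11.1 m, d̄ = (0.00+1.35)/2 = 0.675, v̄ = (0.00+0.81)/2 = 0.405 → q = 11.1×0.675×0.405 = 3.034 m³/s
Panel 2-3: Δb = 2 m, d̄ = (1.35+1.63)/2 = 1.49, v̄ = (0.81+0.85)/2 = 0.83 → q = 2×1.49×0.83 = 2.473 m³/s
Panel 3-4: Δb = 4.9 m, d̄ = (1.63+0.00)/2 = 0.815, v̄ = (0.85+0.00)/2 = 0.425 → q = 4.9×0.815×0.425 = 1.697 m³/s
Q = Σ q = 7.205 m³/s

7.21 m³/s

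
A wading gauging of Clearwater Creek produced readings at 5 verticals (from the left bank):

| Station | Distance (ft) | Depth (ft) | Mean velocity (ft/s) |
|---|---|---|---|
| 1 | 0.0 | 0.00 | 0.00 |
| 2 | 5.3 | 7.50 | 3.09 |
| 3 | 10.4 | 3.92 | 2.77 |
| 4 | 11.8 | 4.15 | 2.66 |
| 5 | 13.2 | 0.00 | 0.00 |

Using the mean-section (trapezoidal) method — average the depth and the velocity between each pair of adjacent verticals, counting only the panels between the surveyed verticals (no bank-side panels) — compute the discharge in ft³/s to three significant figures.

135 ft³/s

Panel 1-2: Δb = 5.3 ft, d̄ = (0.00+7.50)/2 = 3.75, v̄ = (0.00+3.09)/2 = 1.545 → q = 5.3×3.75×1.545 = 30.71 ft³/s
Panel 2-3: Δb = 5.1 ft, d̄ = (7.50+3.92)/2 = 5.71, v̄ = (3.09+2.77)/2 = 2.93 → q = 5.1×5.71×2.93 = 85.32 ft³/s
Panel 3-4: Δb = 1.4 ft, d̄ = (3.92+4.15)/2 = 4.035, v̄ = (2.77+2.66)/2 = 2.715 → q = 1.4×4.035×2.715 = 15.34 ft³/s
Panel 4-5: Δb = 1.4 ft, d̄ = (4.15+0.00)/2 = 2.075, v̄ = (2.66+0.00)/2 = 1.33 → q = 1.4×2.075×1.33 = 3.864 ft³/s
Q = Σ q = 135.2 ft³/s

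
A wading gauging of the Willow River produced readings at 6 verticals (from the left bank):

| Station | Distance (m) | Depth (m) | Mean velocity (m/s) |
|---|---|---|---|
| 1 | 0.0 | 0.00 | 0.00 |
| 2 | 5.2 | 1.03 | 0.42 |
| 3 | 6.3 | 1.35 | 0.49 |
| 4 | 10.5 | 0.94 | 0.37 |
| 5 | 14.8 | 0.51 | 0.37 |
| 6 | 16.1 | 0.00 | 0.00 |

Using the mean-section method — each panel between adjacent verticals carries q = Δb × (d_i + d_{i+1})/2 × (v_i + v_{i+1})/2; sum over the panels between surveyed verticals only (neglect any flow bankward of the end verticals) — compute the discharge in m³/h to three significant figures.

16000 m³/h

Panel 1-2: Δb = 5.2 m, d̄ = (0.00+1.03)/2 = 0.515, v̄ = (0.00+0.42)/2 = 0.21 → q = 5.2×0.515×0.21 = 0.5624 m³/s
Panel 2-3: Δb = 1.1 m, d̄ = (1.03+1.35)/2 = 1.19, v̄ = (0.42+0.49)/2 = 0.455 → q = 1.1×1.19×0.455 = 0.5956 m³/s
Panel 3-4: Δb = 4.2 m, d̄ = (1.35+0.94)/2 = 1.145, v̄ = (0.49+0.37)/2 = 0.43 → q = 4.2×1.145×0.43 = 2.068 m³/s
Panel 4-5: Δb = 4.3 m, d̄ = (0.94+0.51)/2 = 0.725, v̄ = (0.37+0.37)/2 = 0.37 → q = 4.3×0.725×0.37 = 1.153 m³/s
Panel 5-6: Δb = 1.3 m, d̄ = (0.51+0.00)/2 = 0.255, v̄ = (0.37+0.00)/2 = 0.185 → q = 1.3×0.255×0.185 = 0.06133 m³/s
Q = Σ q = 4.441 m³/s
= 4.441 × 3600 = 15990 m³/h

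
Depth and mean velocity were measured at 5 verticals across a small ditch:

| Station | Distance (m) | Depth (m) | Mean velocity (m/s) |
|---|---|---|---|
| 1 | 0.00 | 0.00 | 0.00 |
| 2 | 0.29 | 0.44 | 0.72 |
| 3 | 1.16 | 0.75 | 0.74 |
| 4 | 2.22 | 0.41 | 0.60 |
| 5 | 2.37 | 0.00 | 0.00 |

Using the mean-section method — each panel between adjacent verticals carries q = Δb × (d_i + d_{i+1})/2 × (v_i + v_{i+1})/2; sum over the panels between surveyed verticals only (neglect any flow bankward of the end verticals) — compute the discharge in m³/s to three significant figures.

Panel 1-2: Δb = 0.29 m, d̄ = (0.00+0.44)/2 = 0.22, v̄ = (0.00+0.72)/2 = 0.36 → q = 0.29×0.22×0.36 = 0.02297 m³/s
Panel 2-3: Δb = 0.87 m, d̄ = (0.44+0.75)/2 = 0.595, v̄ = (0.72+0.74)/2 = 0.73 → q = 0.87×0.595×0.73 = 0.3779 m³/s
Panel 3-4: Δb = 1.06 m, d̄ = (0.75+0.41)/2 = 0.58, v̄ = (0.74+0.60)/2 = 0.67 → q = 1.06×0.58×0.67 = 0.4119 m³/s
Panel 4-5: Δb = 0.15 m, d̄ = (0.41+0.00)/2 = 0.205, v̄ = (0.60+0.00)/2 = 0.3 → q = 0.15×0.205×0.3 = 0.009225 m³/s
Q = Σ q = 0.8220 m³/s

0.822 m³/s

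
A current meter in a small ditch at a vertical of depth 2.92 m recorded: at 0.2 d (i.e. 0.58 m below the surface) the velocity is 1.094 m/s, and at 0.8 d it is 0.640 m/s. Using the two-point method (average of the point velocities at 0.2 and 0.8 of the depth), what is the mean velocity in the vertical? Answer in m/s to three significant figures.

0.867 m/s

v̄ = (1.094 + 0.640) / 2 = 0.8670 m/s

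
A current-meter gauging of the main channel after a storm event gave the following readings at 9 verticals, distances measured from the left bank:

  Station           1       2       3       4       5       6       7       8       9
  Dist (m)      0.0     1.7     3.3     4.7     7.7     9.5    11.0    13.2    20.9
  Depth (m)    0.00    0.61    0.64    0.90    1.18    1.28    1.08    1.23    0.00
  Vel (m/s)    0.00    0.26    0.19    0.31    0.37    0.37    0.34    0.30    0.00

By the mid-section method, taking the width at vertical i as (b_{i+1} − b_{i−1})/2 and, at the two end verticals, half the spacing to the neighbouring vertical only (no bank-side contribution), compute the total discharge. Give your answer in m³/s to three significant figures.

5.39 m³/s

w_2 = (3.3 − 0.0)/2 = 1.65 m; q_2 = 0.26 × 0.61 × 1.65 = 0.2617 m³/s
w_3 = (4.7 − 1.7)/2 = 1.5 m; q_3 = 0.19 × 0.64 × 1.5 = 0.1824 m³/s
w_4 = (7.7 − 3.3)/2 = 2.2 m; q_4 = 0.31 × 0.90 × 2.2 = 0.6138 m³/s
w_5 = (9.5 − 4.7)/2 = 2.4 m; q_5 = 0.37 × 1.18 × 2.4 = 1.048 m³/s
w_6 = (11.0 − 7.7)/2 = 1.65 m; q_6 = 0.37 × 1.28 × 1.65 = 0.7814 m³/s
w_7 = (13.2 − 9.5)/2 = 1.85 m; q_7 = 0.34 × 1.08 × 1.85 = 0.6793 m³/s
w_8 = (20.9 − 11.0)/2 = 4.95 m; q_8 = 0.30 × 1.23 × 4.95 = 1.827 m³/s
Stations 1, 9 contribute zero (depth or velocity is 0).
Q = Σ qᵢ = 5.393 m³/s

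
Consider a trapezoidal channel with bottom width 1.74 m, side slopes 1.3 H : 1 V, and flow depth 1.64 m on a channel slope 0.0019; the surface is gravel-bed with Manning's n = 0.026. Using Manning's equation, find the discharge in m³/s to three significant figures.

9.86 m³/s

A = (b + z·y)·y = (1.74 + 1.3×1.64)×1.64 = 6.350 m²
P = b + 2y√(1+z²) = 1.74 + 2×1.64×√(1+1.3²) = 7.120 m
R = A/P = 6.350/7.120 = 0.8919 m
Q = (1/n)·A·R^(2/3)·S^(1/2) = (1/0.026) × 6.350 × 0.8919^(2/3) × 0.0019^(1/2) = 9.864 m³/s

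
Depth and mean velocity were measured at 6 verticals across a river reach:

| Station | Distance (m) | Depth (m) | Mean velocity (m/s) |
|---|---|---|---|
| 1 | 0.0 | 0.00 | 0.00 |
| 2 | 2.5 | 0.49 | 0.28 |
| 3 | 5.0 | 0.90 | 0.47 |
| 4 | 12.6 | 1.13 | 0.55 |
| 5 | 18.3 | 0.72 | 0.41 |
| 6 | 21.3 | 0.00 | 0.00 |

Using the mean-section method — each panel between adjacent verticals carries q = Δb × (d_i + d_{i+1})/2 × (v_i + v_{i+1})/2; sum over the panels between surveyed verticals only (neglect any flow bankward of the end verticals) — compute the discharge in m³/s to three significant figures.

Panel 1-2: Δb = 2.5 m, d̄ = (0.00+0.49)/2 = 0.245, v̄ = (0.00+0.28)/2 = 0.14 → q = 2.5×0.245×0.14 = 0.08575 m³/s
Panel 2-3: Δb = 2.5 m, d̄ = (0.49+0.90)/2 = 0.695, v̄ = (0.28+0.47)/2 = 0.375 → q = 2.5×0.695×0.375 = 0.6516 m³/s
Panel 3-4: Δb = 7.6 m, d̄ = (0.90+1.13)/2 = 1.015, v̄ = (0.47+0.55)/2 = 0.51 → q = 7.6×1.015×0.51 = 3.934 m³/s
Panel 4-5: Δb = 5.7 m, d̄ = (1.13+0.72)/2 = 0.925, v̄ = (0.55+0.41)/2 = 0.48 → q = 5.7×0.925×0.48 = 2.531 m³/s
Panel 5-6: Δb = 3 m, d̄ = (0.72+0.00)/2 = 0.36, v̄ = (0.41+0.00)/2 = 0.205 → q = 3×0.36×0.205 = 0.2214 m³/s
Q = Σ q = 7.424 m³/s

7.42 m³/s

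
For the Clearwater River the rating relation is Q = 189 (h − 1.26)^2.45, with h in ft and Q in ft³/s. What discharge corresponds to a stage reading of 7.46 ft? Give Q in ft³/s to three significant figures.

Q = 189 × (7.46 − 1.26)^2.45 = 189 × 6.2^2.45 = 16510 ft³/s

16500 ft³/s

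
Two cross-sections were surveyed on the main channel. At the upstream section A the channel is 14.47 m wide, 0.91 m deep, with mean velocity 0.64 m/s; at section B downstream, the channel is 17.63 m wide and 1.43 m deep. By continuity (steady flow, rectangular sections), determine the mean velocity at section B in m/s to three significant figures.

0.334 m/s

Q = A₁V₁ = (14.47×0.91) × 0.64 = 8.427 m³/s
A₂ = 17.63 × 1.43 = 25.21 m²
V₂ = Q/A₂ = 8.427/25.21 = 0.3343 m/s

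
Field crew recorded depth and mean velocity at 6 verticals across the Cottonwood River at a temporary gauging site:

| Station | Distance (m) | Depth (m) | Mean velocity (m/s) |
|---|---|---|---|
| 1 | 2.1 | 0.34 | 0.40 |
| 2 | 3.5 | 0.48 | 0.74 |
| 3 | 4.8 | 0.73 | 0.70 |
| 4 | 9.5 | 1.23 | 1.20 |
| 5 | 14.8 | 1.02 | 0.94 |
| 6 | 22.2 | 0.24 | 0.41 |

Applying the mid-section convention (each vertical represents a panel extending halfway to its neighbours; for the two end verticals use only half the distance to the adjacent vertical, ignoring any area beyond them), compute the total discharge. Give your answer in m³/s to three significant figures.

15.9 m³/s

w_1 = (3.5 − 2.1)/2 = 0.7 m; q_1 = 0.40 × 0.34 × 0.7 = 0.09520 m³/s
w_2 = (4.8 − 2.1)/2 = 1.35 m; q_2 = 0.74 × 0.48 × 1.35 = 0.4795 m³/s
w_3 = (9.5 − 3.5)/2 = 3 m; q_3 = 0.70 × 0.73 × 3 = 1.533 m³/s
w_4 = (14.8 − 4.8)/2 = 5 m; q_4 = 1.20 × 1.23 × 5 = 7.380 m³/s
w_5 = (22.2 − 9.5)/2 = 6.35 m; q_5 = 0.94 × 1.02 × 6.35 = 6.088 m³/s
w_6 = (22.2 − 14.8)/2 = 3.7 m; q_6 = 0.41 × 0.24 × 3.7 = 0.3641 m³/s
Q = Σ qᵢ = 15.94 m³/s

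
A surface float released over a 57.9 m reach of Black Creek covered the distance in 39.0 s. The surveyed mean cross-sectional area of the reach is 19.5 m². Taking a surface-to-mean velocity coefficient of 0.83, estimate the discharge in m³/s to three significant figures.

24.0 m³/s

v_surface = L / t̄ = 57.9 / 39 = 1.485 m/s
v_mean = 0.83 × 1.485 = 1.232 m/s
Q = A × v_mean = 19.5 × 1.232 = 24.03 m³/s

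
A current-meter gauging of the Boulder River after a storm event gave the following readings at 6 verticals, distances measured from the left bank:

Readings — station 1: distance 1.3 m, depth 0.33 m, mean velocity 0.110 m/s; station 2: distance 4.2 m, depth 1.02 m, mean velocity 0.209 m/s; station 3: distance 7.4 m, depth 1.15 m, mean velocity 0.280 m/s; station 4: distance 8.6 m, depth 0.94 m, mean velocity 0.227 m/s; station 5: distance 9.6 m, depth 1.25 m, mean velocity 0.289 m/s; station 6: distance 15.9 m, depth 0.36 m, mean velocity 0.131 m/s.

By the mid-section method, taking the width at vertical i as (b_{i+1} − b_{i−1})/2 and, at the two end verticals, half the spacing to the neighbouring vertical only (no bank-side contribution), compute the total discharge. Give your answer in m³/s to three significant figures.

w_1 = (4.2 − 1.3)/2 = 1.45 m; q_1 = 0.110 × 0.33 × 1.45 = 0.05264 m³/s
w_2 = (7.4 − 1.3)/2 = 3.05 m; q_2 = 0.209 × 1.02 × 3.05 = 0.6502 m³/s
w_3 = (8.6 − 4.2)/2 = 2.2 m; q_3 = 0.280 × 1.15 × 2.2 = 0.7084 m³/s
w_4 = (9.6 − 7.4)/2 = 1.1 m; q_4 = 0.227 × 0.94 × 1.1 = 0.2347 m³/s
w_5 = (15.9 − 8.6)/2 = 3.65 m; q_5 = 0.289 × 1.25 × 3.65 = 1.319 m³/s
w_6 = (15.9 − 9.6)/2 = 3.15 m; q_6 = 0.131 × 0.36 × 3.15 = 0.1486 m³/s
Q = Σ qᵢ = 3.113 m³/s

3.11 m³/s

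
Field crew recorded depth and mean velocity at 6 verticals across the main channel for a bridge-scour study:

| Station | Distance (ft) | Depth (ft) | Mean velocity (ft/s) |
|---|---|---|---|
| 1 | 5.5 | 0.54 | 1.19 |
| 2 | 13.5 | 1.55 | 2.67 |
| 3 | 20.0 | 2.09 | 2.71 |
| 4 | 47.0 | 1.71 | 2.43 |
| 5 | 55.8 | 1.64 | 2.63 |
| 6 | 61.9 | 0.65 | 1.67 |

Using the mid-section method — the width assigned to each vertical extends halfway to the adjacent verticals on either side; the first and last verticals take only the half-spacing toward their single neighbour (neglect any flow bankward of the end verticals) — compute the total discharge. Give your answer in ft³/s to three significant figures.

237 ft³/s

w_1 = (13.5 − 5.5)/2 = 4 ft; q_1 = 1.19 × 0.54 × 4 = 2.570 ft³/s
w_2 = (20.0 − 5.5)/2 = 7.25 ft; q_2 = 2.67 × 1.55 × 7.25 = 30.00 ft³/s
w_3 = (47.0 − 13.5)/2 = 16.75 ft; q_3 = 2.71 × 2.09 × 16.75 = 94.87 ft³/s
w_4 = (55.8 − 20.0)/2 = 17.9 ft; q_4 = 2.43 × 1.71 × 17.9 = 74.38 ft³/s
w_5 = (61.9 − 47.0)/2 = 7.45 ft; q_5 = 2.63 × 1.64 × 7.45 = 32.13 ft³/s
w_6 = (61.9 − 55.8)/2 = 3.05 ft; q_6 = 1.67 × 0.65 × 3.05 = 3.311 ft³/s
Q = Σ qᵢ = 237.3 ft³/s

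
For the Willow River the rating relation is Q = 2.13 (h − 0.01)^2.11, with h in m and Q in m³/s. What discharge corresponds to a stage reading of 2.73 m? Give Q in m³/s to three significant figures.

17.6 m³/s

Q = 2.13 × (2.73 − 0.01)^2.11 = 2.13 × 2.72^2.11 = 17.59 m³/s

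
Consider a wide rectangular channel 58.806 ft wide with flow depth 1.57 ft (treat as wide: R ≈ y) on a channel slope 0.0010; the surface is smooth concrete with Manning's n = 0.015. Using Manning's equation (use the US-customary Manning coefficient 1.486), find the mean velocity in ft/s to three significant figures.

4.23 ft/s

A = b·y = 58.806 × 1.57 = 92.33 ft²
Wide channel: R ≈ y = 1.57 ft
Q = (1.486/n)·A·R^(2/3)·S^(1/2) = (1.486/0.015) × 92.33 × 1.570^(2/3) × 0.0010^(1/2) = 390.7 ft³/s
V = Q/A = 390.7/92.33 = 4.232 ft/s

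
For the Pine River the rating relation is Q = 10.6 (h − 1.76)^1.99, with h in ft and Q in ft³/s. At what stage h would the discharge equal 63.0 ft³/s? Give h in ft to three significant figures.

h − h₀ = (Q/C)^(1/b) = (63.0/10.6)^(1/1.99) = 2.449 ft
h = 1.76 + 2.449 = 4.209 ft

4.21 ft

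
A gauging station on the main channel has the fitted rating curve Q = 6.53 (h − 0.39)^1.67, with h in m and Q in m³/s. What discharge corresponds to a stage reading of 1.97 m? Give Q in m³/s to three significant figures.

Q = 6.53 × (1.97 − 0.39)^1.67 = 6.53 × 1.58^1.67 = 14.02 m³/s

14.0 m³/s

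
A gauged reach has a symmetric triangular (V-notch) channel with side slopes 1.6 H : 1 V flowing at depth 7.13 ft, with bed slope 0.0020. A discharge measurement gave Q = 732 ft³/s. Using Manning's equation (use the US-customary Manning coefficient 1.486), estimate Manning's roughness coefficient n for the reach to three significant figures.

A = z·y² = 1.6×7.13² = 81.34 ft²
P = 2y√(1+z²) = 2×7.13×√(1+1.6²) = 26.91 ft
R = A/P = 81.34/26.91 = 3.023 ft
n = (1.486/Q)·A·R^(2/3)·S^(1/2) = (1.486/732) × 81.34 × 2.091 × 0.04472 = 0.01544

0.0154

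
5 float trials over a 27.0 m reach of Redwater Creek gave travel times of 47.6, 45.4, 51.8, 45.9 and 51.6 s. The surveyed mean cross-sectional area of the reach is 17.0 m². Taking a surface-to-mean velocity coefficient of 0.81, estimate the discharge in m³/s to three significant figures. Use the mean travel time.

7.67 m³/s

t̄ = (47.6 + 45.4 + 51.8 + 45.9 + 51.6) / 5 = 48.46 s
v_surface = L / t̄ = 27.0 / 48.46 = 0.5572 m/s
v_mean = 0.81 × 0.5572 = 0.4513 m/s
Q = A × v_mean = 17.0 × 0.4513 = 7.672 m³/s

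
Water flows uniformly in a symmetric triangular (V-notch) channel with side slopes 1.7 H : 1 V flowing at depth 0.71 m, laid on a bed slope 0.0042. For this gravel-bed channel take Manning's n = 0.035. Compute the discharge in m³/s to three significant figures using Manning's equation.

A = z·y² = 1.7×0.71² = 0.8570 m²
P = 2y√(1+z²) = 2×0.71×√(1+1.7²) = 2.801 m
R = A/P = 0.8570/2.801 = 0.3060 m
Q = (1/n)·A·R^(2/3)·S^(1/2) = (1/0.035) × 0.8570 × 0.3060^(2/3) × 0.0042^(1/2) = 0.7205 m³/s

0.721 m³/s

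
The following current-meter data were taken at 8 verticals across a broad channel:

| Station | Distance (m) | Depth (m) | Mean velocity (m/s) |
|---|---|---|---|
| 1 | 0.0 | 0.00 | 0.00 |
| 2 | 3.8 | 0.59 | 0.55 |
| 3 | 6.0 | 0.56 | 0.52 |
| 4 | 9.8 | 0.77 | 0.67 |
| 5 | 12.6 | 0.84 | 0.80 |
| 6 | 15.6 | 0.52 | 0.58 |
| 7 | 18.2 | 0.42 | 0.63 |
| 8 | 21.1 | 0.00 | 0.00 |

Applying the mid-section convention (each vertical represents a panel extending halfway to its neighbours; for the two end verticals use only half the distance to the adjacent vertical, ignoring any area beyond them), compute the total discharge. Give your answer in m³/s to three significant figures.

7.07 m³/s

w_2 = (6.0 − 0.0)/2 = 3 m; q_2 = 0.55 × 0.59 × 3 = 0.9735 m³/s
w_3 = (9.8 − 3.8)/2 = 3 m; q_3 = 0.52 × 0.56 × 3 = 0.8736 m³/s
w_4 = (12.6 − 6.0)/2 = 3.3 m; q_4 = 0.67 × 0.77 × 3.3 = 1.702 m³/s
w_5 = (15.6 − 9.8)/2 = 2.9 m; q_5 = 0.80 × 0.84 × 2.9 = 1.949 m³/s
w_6 = (18.2 − 12.6)/2 = 2.8 m; q_6 = 0.58 × 0.52 × 2.8 = 0.8445 m³/s
w_7 = (21.1 − 15.6)/2 = 2.75 m; q_7 = 0.63 × 0.42 × 2.75 = 0.7277 m³/s
Stations 1, 8 contribute zero (depth or velocity is 0).
Q = Σ qᵢ = 7.071 m³/s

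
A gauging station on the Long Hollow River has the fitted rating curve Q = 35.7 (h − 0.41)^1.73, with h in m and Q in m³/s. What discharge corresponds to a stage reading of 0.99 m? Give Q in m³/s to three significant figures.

13.9 m³/s

Q = 35.7 × (0.99 − 0.41)^1.73 = 35.7 × 0.58^1.73 = 13.91 m³/s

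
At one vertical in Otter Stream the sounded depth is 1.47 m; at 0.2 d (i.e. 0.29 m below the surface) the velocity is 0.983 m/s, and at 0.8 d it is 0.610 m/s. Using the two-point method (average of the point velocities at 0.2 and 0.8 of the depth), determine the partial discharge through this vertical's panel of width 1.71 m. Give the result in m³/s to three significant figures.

v̄ = (0.983 + 0.610) / 2 = 0.7965 m/s
q = v̄ × d × w = 0.7965 × 1.47 × 1.71 = 2.002 m³/s

2.00 m³/s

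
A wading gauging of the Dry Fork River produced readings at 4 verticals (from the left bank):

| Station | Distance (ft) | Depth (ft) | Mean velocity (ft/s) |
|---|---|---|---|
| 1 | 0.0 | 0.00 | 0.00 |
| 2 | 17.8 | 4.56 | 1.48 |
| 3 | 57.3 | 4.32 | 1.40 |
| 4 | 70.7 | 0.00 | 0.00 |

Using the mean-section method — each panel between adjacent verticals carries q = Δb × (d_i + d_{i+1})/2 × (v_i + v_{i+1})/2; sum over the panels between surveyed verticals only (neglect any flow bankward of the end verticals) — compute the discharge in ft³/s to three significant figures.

303 ft³/s

Panel 1-2: Δb = 17.8 ft, d̄ = (0.00+4.56)/2 = 2.28, v̄ = (0.00+1.48)/2 = 0.74 → q = 17.8×2.28×0.74 = 30.03 ft³/s
Panel 2-3: Δb = 39.5 ft, d̄ = (4.56+4.32)/2 = 4.44, v̄ = (1.48+1.40)/2 = 1.44 → q = 39.5×4.44×1.44 = 252.5 ft³/s
Panel 3-4: Δb = 13.4 ft, d̄ = (4.32+0.00)/2 = 2.16, v̄ = (1.40+0.00)/2 = 0.7 → q = 13.4×2.16×0.7 = 20.26 ft³/s
Q = Σ q = 302.8 ft³/s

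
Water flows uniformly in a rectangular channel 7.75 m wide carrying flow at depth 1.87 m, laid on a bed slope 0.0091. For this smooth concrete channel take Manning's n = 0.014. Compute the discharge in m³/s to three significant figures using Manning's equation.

115 m³/s

A = b·y = 7.75 × 1.87 = 14.49 m²
P = b + 2y = 7.75 + 2×1.87 = 11.49 m
R = A/P = 14.49/11.49 = 1.261 m
Q = (1/n)·A·R^(2/3)·S^(1/2) = (1/0.014) × 14.49 × 1.261^(2/3) × 0.0091^(1/2) = 115.3 m³/s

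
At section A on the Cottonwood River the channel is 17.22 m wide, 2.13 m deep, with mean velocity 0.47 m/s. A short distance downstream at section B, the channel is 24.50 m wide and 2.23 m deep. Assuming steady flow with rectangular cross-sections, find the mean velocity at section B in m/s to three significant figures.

Q = A₁V₁ = (17.22×2.13) × 0.47 = 17.24 m³/s
A₂ = 24.50 × 2.23 = 54.64 m²
V₂ = Q/A₂ = 17.24/54.64 = 0.3155 m/s

0.316 m/s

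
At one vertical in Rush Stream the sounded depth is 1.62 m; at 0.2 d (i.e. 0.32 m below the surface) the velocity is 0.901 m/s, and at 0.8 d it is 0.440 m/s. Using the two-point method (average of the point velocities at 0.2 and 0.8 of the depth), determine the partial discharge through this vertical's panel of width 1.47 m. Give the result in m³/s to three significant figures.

v̄ = (0.901 + 0.440) / 2 = 0.6705 m/s
q = v̄ × d × w = 0.6705 × 1.62 × 1.47 = 1.597 m³/s

1.60 m³/s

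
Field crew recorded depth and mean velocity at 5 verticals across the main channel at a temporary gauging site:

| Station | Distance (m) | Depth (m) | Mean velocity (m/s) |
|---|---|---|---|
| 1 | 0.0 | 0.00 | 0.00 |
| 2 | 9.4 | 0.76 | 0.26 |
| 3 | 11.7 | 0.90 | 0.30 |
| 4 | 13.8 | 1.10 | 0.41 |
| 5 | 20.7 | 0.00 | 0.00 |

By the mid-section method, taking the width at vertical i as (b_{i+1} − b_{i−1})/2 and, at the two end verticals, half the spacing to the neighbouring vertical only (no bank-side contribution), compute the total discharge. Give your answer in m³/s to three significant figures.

w_2 = (11.7 − 0.0)/2 = 5.85 m; q_2 = 0.26 × 0.76 × 5.85 = 1.156 m³/s
w_3 = (13.8 − 9.4)/2 = 2.2 m; q_3 = 0.30 × 0.90 × 2.2 = 0.5940 m³/s
w_4 = (20.7 − 11.7)/2 = 4.5 m; q_4 = 0.41 × 1.10 × 4.5 = 2.030 m³/s
Stations 1, 5 contribute zero (depth or velocity is 0).
Q = Σ qᵢ = 3.779 m³/s

3.78 m³/s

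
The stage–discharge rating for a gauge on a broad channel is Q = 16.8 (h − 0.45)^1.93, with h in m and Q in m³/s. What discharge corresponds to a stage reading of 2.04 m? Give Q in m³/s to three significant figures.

41.1 m³/s

Q = 16.8 × (2.04 − 0.45)^1.93 = 16.8 × 1.59^1.93 = 41.12 m³/s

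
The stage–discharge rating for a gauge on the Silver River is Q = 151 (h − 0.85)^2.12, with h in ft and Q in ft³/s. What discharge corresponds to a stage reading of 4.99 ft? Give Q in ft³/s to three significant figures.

Q = 151 × (4.99 − 0.85)^2.12 = 151 × 4.14^2.12 = 3069 ft³/s

3070 ft³/s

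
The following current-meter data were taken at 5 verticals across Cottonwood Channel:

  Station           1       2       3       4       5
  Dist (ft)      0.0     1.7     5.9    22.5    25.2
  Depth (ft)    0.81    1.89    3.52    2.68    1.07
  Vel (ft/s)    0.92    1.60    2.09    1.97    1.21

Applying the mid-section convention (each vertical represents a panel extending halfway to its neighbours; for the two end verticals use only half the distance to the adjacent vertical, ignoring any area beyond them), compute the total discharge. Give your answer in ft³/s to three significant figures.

139 ft³/s

w_1 = (1.7 − 0.0)/2 = 0.85 ft; q_1 = 0.92 × 0.81 × 0.85 = 0.6334 ft³/s
w_2 = (5.9 − 0.0)/2 = 2.95 ft; q_2 = 1.60 × 1.89 × 2.95 = 8.921 ft³/s
w_3 = (22.5 − 1.7)/2 = 10.4 ft; q_3 = 2.09 × 3.52 × 10.4 = 76.51 ft³/s
w_4 = (25.2 − 5.9)/2 = 9.65 ft; q_4 = 1.97 × 2.68 × 9.65 = 50.95 ft³/s
w_5 = (25.2 − 22.5)/2 = 1.35 ft; q_5 = 1.21 × 1.07 × 1.35 = 1.748 ft³/s
Q = Σ qᵢ = 138.8 ft³/s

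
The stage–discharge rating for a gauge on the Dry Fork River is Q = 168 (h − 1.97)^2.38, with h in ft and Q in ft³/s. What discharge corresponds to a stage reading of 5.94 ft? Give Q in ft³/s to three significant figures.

4470 ft³/s

Q = 168 × (5.94 − 1.97)^2.38 = 168 × 3.97^2.38 = 4471 ft³/s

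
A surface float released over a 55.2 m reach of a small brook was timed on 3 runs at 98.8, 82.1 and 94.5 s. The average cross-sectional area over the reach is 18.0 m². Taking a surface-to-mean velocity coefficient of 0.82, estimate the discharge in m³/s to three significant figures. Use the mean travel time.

8.88 m³/s

t̄ = (98.8 + 82.1 + 94.5) / 3 = 91.8 s
v_surface = L / t̄ = 55.2 / 91.8 = 0.6013 m/s
v_mean = 0.82 × 0.6013 = 0.4931 m/s
Q = A × v_mean = 18.0 × 0.4931 = 8.875 m³/s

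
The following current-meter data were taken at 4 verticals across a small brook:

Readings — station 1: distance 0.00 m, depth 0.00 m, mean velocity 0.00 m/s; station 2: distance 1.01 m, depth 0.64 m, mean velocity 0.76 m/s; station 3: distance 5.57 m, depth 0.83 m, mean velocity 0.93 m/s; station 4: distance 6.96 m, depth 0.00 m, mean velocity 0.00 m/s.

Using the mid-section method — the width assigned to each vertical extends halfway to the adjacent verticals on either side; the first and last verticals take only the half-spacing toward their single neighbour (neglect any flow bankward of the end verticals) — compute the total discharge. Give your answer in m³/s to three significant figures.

3.65 m³/s

w_2 = (5.57 − 0.00)/2 = 2.785 m; q_2 = 0.76 × 0.64 × 2.785 = 1.355 m³/s
w_3 = (6.96 − 1.01)/2 = 2.975 m; q_3 = 0.93 × 0.83 × 2.975 = 2.296 m³/s
Stations 1, 4 contribute zero (depth or velocity is 0).
Q = Σ qᵢ = 3.651 m³/s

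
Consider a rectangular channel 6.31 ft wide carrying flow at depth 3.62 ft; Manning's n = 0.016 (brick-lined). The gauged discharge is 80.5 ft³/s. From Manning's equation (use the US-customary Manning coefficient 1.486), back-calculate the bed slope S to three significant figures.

A = b·y = 6.31 × 3.62 = 22.84 ft²
P = b + 2y = 6.31 + 2×3.62 = 13.55 ft
R = A/P = 22.84/13.55 = 1.686 ft
S = (Q·n / (1.486·A·R^(2/3)))² = (80.5×0.016 / (1.486×22.84×1.416))² = 0.0007177

0.000718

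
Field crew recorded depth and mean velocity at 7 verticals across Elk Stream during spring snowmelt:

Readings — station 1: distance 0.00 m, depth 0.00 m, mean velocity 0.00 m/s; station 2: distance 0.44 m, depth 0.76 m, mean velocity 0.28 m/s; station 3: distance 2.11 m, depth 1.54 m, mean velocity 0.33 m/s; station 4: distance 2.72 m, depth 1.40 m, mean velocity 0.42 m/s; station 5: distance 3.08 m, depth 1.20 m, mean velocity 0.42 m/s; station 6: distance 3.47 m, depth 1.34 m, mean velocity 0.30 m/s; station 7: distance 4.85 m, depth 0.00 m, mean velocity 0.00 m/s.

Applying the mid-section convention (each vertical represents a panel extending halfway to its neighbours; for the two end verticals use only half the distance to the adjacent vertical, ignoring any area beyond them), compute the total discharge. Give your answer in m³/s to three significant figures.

w_2 = (2.11 − 0.00)/2 = 1.055 m; q_2 = 0.28 × 0.76 × 1.055 = 0.2245 m³/s
w_3 = (2.72 − 0.44)/2 = 1.14 m; q_3 = 0.33 × 1.54 × 1.14 = 0.5793 m³/s
w_4 = (3.08 − 2.11)/2 = 0.485 m; q_4 = 0.42 × 1.40 × 0.485 = 0.2852 m³/s
w_5 = (3.47 − 2.72)/2 = 0.375 m; q_5 = 0.42 × 1.20 × 0.375 = 0.1890 m³/s
w_6 = (4.85 − 3.08)/2 = 0.885 m; q_6 = 0.30 × 1.34 × 0.885 = 0.3558 m³/s
Stations 1, 7 contribute zero (depth or velocity is 0).
Q = Σ qᵢ = 1.634 m³/s

1.63 m³/s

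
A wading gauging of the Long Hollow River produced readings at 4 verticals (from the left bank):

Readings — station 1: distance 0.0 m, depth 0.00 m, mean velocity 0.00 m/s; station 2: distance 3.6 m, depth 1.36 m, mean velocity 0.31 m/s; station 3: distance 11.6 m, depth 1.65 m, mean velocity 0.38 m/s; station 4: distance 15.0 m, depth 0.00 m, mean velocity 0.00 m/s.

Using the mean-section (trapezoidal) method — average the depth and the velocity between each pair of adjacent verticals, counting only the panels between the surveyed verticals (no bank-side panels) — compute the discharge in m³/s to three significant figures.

5.07 m³/s

Panel 1-2: Δb = 3.6 m, d̄ = (0.00+1.36)/2 = 0.68, v̄ = (0.00+0.31)/2 = 0.155 → q = 3.6×0.68×0.155 = 0.3794 m³/s
Panel 2-3: Δb = 8 m, d̄ = (1.36+1.65)/2 = 1.505, v̄ = (0.31+0.38)/2 = 0.345 → q = 8×1.505×0.345 = 4.154 m³/s
Panel 3-4: Δb = 3.4 m, d̄ = (1.65+0.00)/2 = 0.825, v̄ = (0.38+0.00)/2 = 0.19 → q = 3.4×0.825×0.19 = 0.5330 m³/s
Q = Σ q = 5.066 m³/s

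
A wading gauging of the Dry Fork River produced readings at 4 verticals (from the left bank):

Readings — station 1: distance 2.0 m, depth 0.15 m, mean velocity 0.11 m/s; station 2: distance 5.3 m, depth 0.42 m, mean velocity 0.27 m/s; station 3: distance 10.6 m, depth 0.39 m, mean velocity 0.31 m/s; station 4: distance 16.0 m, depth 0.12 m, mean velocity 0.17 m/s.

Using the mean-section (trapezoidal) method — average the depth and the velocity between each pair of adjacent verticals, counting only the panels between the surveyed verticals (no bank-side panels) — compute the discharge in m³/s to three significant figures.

Panel 1-2: Δb = 3.3 m, d̄ = (0.15+0.42)/2 = 0.285, v̄ = (0.11+0.27)/2 = 0.19 → q = 3.3×0.285×0.19 = 0.1787 m³/s
Panel 2-3: Δb = 5.3 m, d̄ = (0.42+0.39)/2 = 0.405, v̄ = (0.27+0.31)/2 = 0.29 → q = 5.3×0.405×0.29 = 0.6225 m³/s
Panel 3-4: Δb = 5.4 m, d̄ = (0.39+0.12)/2 = 0.255, v̄ = (0.31+0.17)/2 = 0.24 → q = 5.4×0.255×0.24 = 0.3305 m³/s
Q = Σ q = 1.132 m³/s

1.13 m³/s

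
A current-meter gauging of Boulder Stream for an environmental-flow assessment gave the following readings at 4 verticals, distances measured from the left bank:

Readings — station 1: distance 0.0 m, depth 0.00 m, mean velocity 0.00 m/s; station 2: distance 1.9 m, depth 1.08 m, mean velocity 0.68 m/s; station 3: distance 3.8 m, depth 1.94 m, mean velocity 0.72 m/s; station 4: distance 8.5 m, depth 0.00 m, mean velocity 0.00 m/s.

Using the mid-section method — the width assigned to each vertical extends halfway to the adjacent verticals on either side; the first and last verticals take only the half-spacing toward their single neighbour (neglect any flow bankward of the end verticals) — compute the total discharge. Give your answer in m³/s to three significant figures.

6.00 m³/s

w_2 = (3.8 − 0.0)/2 = 1.9 m; q_2 = 0.68 × 1.08 × 1.9 = 1.395 m³/s
w_3 = (8.5 − 1.9)/2 = 3.3 m; q_3 = 0.72 × 1.94 × 3.3 = 4.609 m³/s
Stations 1, 4 contribute zero (depth or velocity is 0).
Q = Σ qᵢ = 6.005 m³/s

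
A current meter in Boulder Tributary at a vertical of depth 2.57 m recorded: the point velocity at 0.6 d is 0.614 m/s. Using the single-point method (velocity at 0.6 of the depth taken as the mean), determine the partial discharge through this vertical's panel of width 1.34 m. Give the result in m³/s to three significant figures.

2.11 m³/s

v̄ = v₀.₆ = 0.614 m/s
q = v̄ × d × w = 0.6140 × 2.57 × 1.34 = 2.114 m³/s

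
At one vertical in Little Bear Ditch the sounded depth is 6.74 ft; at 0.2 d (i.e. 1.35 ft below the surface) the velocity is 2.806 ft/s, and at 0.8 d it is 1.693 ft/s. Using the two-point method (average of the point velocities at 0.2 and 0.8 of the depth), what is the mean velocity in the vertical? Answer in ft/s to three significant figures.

v̄ = (2.806 + 1.693) / 2 = 2.250 ft/s

2.25 ft/s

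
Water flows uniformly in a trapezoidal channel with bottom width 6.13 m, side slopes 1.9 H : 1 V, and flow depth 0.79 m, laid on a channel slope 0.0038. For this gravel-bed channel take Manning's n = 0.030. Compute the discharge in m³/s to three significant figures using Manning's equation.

A = (b + z·y)·y = (6.13 + 1.9×0.79)×0.79 = 6.028 m²
P = b + 2y√(1+z²) = 6.13 + 2×0.79×√(1+1.9²) = 9.522 m
R = A/P = 6.028/9.522 = 0.6331 m
Q = (1/n)·A·R^(2/3)·S^(1/2) = (1/0.030) × 6.028 × 0.6331^(2/3) × 0.0038^(1/2) = 9.133 m³/s

9.13 m³/s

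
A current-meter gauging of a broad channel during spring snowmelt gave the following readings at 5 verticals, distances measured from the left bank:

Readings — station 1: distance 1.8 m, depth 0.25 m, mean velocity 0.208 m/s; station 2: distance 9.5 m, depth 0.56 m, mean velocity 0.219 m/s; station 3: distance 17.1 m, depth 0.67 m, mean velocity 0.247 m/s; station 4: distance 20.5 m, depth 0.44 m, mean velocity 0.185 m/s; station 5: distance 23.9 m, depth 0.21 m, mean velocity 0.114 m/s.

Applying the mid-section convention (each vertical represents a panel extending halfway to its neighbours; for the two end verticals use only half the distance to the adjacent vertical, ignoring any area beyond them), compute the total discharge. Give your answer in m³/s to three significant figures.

2.37 m³/s

w_1 = (9.5 − 1.8)/2 = 3.85 m; q_1 = 0.208 × 0.25 × 3.85 = 0.2002 m³/s
w_2 = (17.1 − 1.8)/2 = 7.65 m; q_2 = 0.219 × 0.56 × 7.65 = 0.9382 m³/s
w_3 = (20.5 − 9.5)/2 = 5.5 m; q_3 = 0.247 × 0.67 × 5.5 = 0.9102 m³/s
w_4 = (23.9 − 17.1)/2 = 3.4 m; q_4 = 0.185 × 0.44 × 3.4 = 0.2768 m³/s
w_5 = (23.9 − 20.5)/2 = 1.7 m; q_5 = 0.114 × 0.21 × 1.7 = 0.04070 m³/s
Q = Σ qᵢ = 2.366 m³/s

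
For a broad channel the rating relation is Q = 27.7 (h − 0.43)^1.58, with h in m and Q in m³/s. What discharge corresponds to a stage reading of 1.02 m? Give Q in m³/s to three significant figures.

Q = 27.7 × (1.02 − 0.43)^1.58 = 27.7 × 0.59^1.58 = 12.03 m³/s

12.0 m³/s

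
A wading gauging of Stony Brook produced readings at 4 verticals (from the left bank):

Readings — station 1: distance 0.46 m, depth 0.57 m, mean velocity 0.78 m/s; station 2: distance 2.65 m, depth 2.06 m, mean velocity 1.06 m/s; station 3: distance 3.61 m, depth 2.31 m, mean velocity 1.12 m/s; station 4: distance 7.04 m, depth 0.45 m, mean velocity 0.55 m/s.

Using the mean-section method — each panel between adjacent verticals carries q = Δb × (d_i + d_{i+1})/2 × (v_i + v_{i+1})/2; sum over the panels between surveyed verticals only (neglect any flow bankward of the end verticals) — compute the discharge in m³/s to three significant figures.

8.89 m³/s

Panel 1-2: Δb = 2.19 m, d̄ = (0.57+2.06)/2 = 1.315, v̄ = (0.78+1.06)/2 = 0.92 → q = 2.19×1.315×0.92 = 2.649 m³/s
Panel 2-3: Δb = 0.96 m, d̄ = (2.06+2.31)/2 = 2.185, v̄ = (1.06+1.12)/2 = 1.09 → q = 0.96×2.185×1.09 = 2.286 m³/s
Panel 3-4: Δb = 3.43 m, d̄ = (2.31+0.45)/2 = 1.38, v̄ = (1.12+0.55)/2 = 0.835 → q = 3.43×1.38×0.835 = 3.952 m³/s
Q = Σ q = 8.888 m³/s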